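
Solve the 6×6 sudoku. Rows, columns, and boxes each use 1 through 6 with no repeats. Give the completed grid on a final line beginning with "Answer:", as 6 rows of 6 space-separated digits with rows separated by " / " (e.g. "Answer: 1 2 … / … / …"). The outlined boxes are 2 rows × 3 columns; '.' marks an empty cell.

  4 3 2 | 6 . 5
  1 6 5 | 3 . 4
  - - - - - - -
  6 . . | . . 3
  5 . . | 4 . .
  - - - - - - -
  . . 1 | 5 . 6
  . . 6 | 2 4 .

Step 1. [r4c6∈{1,2}] across col 6, 2 lands solely at r4c6, so r4c6=2.
Step 2. [r3c2∈{1,2,4}] row 3 places 2 nowhere but r3c2. So r3c2=2.
Step 3. [r3c4∈{1}] only 1 remains possible at r3c4, so r3c4=1.
Step 4. [r6c1∈{3}] nothing but 3 survives at r6c1, so r6c1=3.
Step 5. [r4c5∈{6}] nothing but 6 survives at r4c5, so r4c5=6.
Step 6. [r3c5∈{5}] nothing but 5 survives at r3c5, so r3c5=5.
Step 7. [r4c3∈{3}] r4c3's peers cover all but 3, so r4c3=3.
Step 8. [r2c5∈{2}] r2c5 has the single candidate 2, so r2c5=2.
Step 9. [r5c1∈{2}] r5c1 is down to just 2. So r5c1=2.
Step 10. [r4c2∈{1}] r4c2 is down to just 1. So r4c2=1.
Step 11. [r6c2∈{5}] r6c2 has the single candidate 5 ⇒ r6c2=5.
Step 12. [r1c5∈{1}] nothing but 1 survives at r1c5, so r1c5=1.
Step 13. [r5c2∈{4}] r5c2 has the single candidate 4. So r5c2=4.
Step 14. [r5c5∈{3}] only 3 remains possible at r5c5 ⇒ r5c5=3.
Step 15. [r6c6∈{1}] r6c6 has the single candidate 1. So r6c6=1.
Step 16. [r3c3∈{4}] r3c3's peers cover all but 4 ⇒ r3c3=4.

Answer: 4 3 2 6 1 5 / 1 6 5 3 2 4 / 6 2 4 1 5 3 / 5 1 3 4 6 2 / 2 4 1 5 3 6 / 3 5 6 2 4 1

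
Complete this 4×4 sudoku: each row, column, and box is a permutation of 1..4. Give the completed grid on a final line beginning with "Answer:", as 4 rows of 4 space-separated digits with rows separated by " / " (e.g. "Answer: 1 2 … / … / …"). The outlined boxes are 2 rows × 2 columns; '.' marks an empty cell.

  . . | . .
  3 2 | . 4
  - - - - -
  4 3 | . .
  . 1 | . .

Step 1. [r2c3∈{1}] r2c3's peers cover all but 1. So r2c3=1.
Step 2. [r3c3∈{2}] r3c3 has the single candidate 2 ⇒ r3c3=2.
Step 3. [r1c3∈{3}] only 3 remains possible at r1c3. So r1c3=3.
Step 4. [r1c2∈{4}] r1c2's peers cover all but 4 ⇒ r1c2=4.
Step 5. [r4c1∈{2}] r4c1 has the single candidate 2, so r4c1=2.
Step 6. [r4c3∈{4}] only 4 remains possible at r4c3. So r4c3=4.
Step 7. [r1c1∈{1}] nothing but 1 survives at r1c1, so r1c1=1.
Step 8. [r1c4∈{2}] nothing but 2 survives at r1c4, so r1c4=2.
Step 9. [r4c4∈{3}] r4c4 is down to just 3, so r4c4=3.
Step 10. [r3c4∈{1}] only 1 remains possible at r3c4. So r3c4=1.

Answer: 1 4 3 2 / 3 2 1 4 / 4 3 2 1 / 2 1 4 3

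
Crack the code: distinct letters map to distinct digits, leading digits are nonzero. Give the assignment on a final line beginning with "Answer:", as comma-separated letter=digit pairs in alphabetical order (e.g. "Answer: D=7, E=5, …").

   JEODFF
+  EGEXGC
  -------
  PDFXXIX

Step 1. [P] the sum has 7 digits but both addends have 6; that extra leading digit P is the final carry, namely 1. So P=1.
Step 2. [col 1: F + C ≡ X (mod 10)] C=6 is one option consistent with column 1 (F + C ≡ X (mod 10), carry-in 0) — take it ⇒ C=6.
Step 3. [col 1: F + C ≡ X (mod 10)] column 1 (F + C ≡ X (mod 10), carry-in 0) doesn't pin F yet; pick F=2 and continue ⇒ F=2.
Step 4. [col 1: F + C ≡ X (mod 10)] from column 1 (F=2, C=6, carry-in 0, digits 1,2,6 already taken and all letters distinct): X must equal 8, so X=8.
Step 5. [col 2: F + G ≡ I (mod 10)] several values work for I in column 2 (F + G ≡ I (mod 10), carry-in 0); try I=9 ⇒ I=9.
Step 6. [col 2: F + G ≡ I (mod 10)] from column 2 (F=2, I=9, carry-in 0, digits 1,2,6,8,9 already taken and all letters distinct): G must equal 7. So G=7.
Step 7. [col 3: D + X ≡ X (mod 10)] column 3: given X=8, carry-in 0, and digits 1,2,6,7,8,9 already taken and all letters distinct, D+X≡X (mod 10) forces D=0. So D=0.
Step 8. [col 4: O + E ≡ X (mod 10)] column 4 (O + E ≡ X (mod 10), carry-in 0) doesn't pin E yet; pick E=5 and continue, so E=5.
Step 9. [col 4: O + E ≡ X (mod 10)] column 4: given E=5, X=8, carry-in 0, and digits 0,1,2,5,6,7,8,9 already taken and all letters distinct, O+E≡X (mod 10) forces O=3 ⇒ O=3.
Step 10. [col 6: J + E ≡ D (mod 10)] in column 6 we have J+E≡D with carry-in 1; given E=5, D=0 and digits 0,1,2,3,5,6,7,8,9 already taken and all letters distinct, that pins J to 4, so J=4.

Answer: C=6, D=0, E=5, F=2, G=7, I=9, J=4, O=3, P=1, X=8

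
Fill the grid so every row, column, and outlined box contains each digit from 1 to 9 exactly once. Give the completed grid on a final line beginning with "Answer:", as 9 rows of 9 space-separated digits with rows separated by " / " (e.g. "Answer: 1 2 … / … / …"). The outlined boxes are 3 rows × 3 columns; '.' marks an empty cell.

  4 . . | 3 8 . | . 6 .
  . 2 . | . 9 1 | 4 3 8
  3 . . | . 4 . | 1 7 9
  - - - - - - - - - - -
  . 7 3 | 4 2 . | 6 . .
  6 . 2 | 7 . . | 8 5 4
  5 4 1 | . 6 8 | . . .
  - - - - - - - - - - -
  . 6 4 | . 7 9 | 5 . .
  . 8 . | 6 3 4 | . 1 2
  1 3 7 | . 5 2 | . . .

Step 1. [r3c2∈{5}] nothing but 5 survives at r3c2, so r3c2=5.
Step 2. [r4c8∈{9}] r4c8 is down to just 9 ⇒ r4c8=9.
Step 3. [r6c7∈{2,3,7}] in col 7, 3 fits only at r6c7 ⇒ r6c7=3.
Step 4. [r7c8∈{8}] r7c8 has the single candidate 8 ⇒ r7c8=8.
Step 5. [r8c1∈{9}] r8c1 is down to just 9. So r8c1=9.
Step 6. [r1c6∈{5,7}] across row 1, 7 lands solely at r1c6 ⇒ r1c6=7.
Step 7. [r2c3∈{6}] only 6 remains possible at r2c3. So r2c3=6.
Step 8. [r1c2∈{1,9}] 1 has one home in row 1: r1c2, so r1c2=1.
Step 9. [r7c4∈{1}] r7c4's peers cover all but 1. So r7c4=1.
Step 10. [r5c2∈{9}] r5c2's peers cover all but 9 ⇒ r5c2=9.
Step 11. [r9c8∈{4}] r9c8 has the single candidate 4. So r9c8=4.
Step 12. [r8c7∈{7}] r8c7 has the single candidate 7 ⇒ r8c7=7.
Step 13. [r7c1∈{2}] r7c1 is down to just 2, so r7c1=2.
Step 14. [r2c1∈{7}] only 7 remains possible at r2c1 ⇒ r2c1=7.
Step 15. [r3c4∈{2}] r3c4 has the single candidate 2, so r3c4=2.
Step 16. [r1c9∈{5}] only 5 remains possible at r1c9 ⇒ r1c9=5.
Step 17. [r6c8∈{2}] nothing but 2 survives at r6c8 ⇒ r6c8=2.
Step 18. [r5c6∈{3}] r5c6 has the single candidate 3 ⇒ r5c6=3.
Step 19. [r2c4∈{5}] nothing but 5 survives at r2c4. So r2c4=5.
Step 20. [r9c7∈{9}] nothing but 9 survives at r9c7. So r9c7=9.
Step 21. [r9c9∈{6}] only 6 remains possible at r9c9. So r9c9=6.
Step 22. [r3c6∈{6}] r3c6 is down to just 6 ⇒ r3c6=6.
Step 23. [r1c3∈{9}] r1c3 is down to just 9 ⇒ r1c3=9.
Step 24. [r4c6∈{5}] only 5 remains possible at r4c6, so r4c6=5.
Step 25. [r9c4∈{8}] r9c4 has the single candidate 8 ⇒ r9c4=8.
Step 26. [r1c7∈{2}] r1c7 has the single candidate 2. So r1c7=2.
Step 27. [r3c3∈{8}] r3c3 has the single candidate 8. So r3c3=8.
Step 28. [r4c1∈{8}] r4c1 has the single candidate 8. So r4c1=8.
Step 29. [r6c4∈{9}] r6c4 has the single candidate 9 ⇒ r6c4=9.
Step 30. [r8c3∈{5}] r8c3 is down to just 5. So r8c3=5.
Step 31. [r4c9∈{1}] r4c9's peers cover all but 1. So r4c9=1.
Step 32. [r5c5∈{1}] only 1 remains possible at r5c5, so r5c5=1.
Step 33. [r6c9∈{7}] r6c9's peers cover all but 7. So r6c9=7.
Step 34. [r7c9∈{3}] only 3 remains possible at r7c9. So r7c9=3.

Answer: 4 1 9 3 8 7 2 6 5 / 7 2 6 5 9 1 4 3 8 / 3 5 8 2 4 6 1 7 9 / 8 7 3 4 2 5 6 9 1 / 6 9 2 7 1 3 8 5 4 / 5 4 1 9 6 8 3 2 7 / 2 6 4 1 7 9 5 8 3 / 9 8 5 6 3 4 7 1 2 / 1 3 7 8 5 2 9 4 6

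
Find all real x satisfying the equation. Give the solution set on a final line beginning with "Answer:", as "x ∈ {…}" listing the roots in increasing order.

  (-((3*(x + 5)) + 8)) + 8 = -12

Step 1. [(-((3*(x + 5)) + 8)) + 8 = -12] +8 is outermost — subtract 8 both sides. So sub: -((3*(x + 5)) + 8) = -20.
Step 2. [-((3*(x + 5)) + 8) = -20] leading − — multiply by −1 ⇒ neg: (3*(x + 5)) + 8 = 20.
Step 3. [(3*(x + 5)) + 8 = 20] subtract 8: x sits inside (… + 8). So sub: 3*(x + 5) = 12.
Step 4. [3*(x + 5) = 12] 3 out front; divide by 3 ⇒ div: x + 5 = 4.
Step 5. [x + 5 = 4] the outer +5 inverts by subtracting 5. So sub: x = -1.

Answer: x ∈ {-1}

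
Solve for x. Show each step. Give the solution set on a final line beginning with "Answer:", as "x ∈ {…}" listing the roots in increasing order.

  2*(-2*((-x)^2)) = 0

Step 1. [2*(-2*((-x)^2)) = 0] LHS = 2·(…); ÷2 both sides, so div: -2*((-x)^2) = 0.
Step 2. [-2*((-x)^2) = 0] LHS = -2·(…); ÷-2 both sides, so div: (-x)^2 = 0.
Step 3. [(-x)^2 = 0] LHS squared, RHS 0 ≥ 0: apply √ (±). So sqrt: -x = 0.
Step 4. [-x = 0] leading − — multiply by −1 ⇒ neg: x = 0.

Answer: x ∈ {0}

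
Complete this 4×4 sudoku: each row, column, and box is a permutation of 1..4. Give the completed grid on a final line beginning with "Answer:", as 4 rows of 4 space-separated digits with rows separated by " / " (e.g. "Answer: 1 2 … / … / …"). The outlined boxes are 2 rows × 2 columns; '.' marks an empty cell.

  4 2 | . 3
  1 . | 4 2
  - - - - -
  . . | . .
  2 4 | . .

Step 1. [r4c4∈{1}] r4c4 has the single candidate 1, so r4c4=1.
Step 2. [r3c1∈{3}] r3c1 has the single candidate 3, so r3c1=3.
Step 3. [r2c2∈{3}] r2c2's peers cover all but 3 ⇒ r2c2=3.
Step 4. [r3c3∈{2}] r3c3 has the single candidate 2 ⇒ r3c3=2.
Step 5. [r4c3∈{3}] r4c3 is down to just 3, so r4c3=3.
Step 6. [r3c2∈{1}] r3c2's peers cover all but 1 ⇒ r3c2=1.
Step 7. [r1c3∈{1}] only 1 remains possible at r1c3 ⇒ r1c3=1.
Step 8. [r3c4∈{4}] r3c4 is down to just 4, so r3c4=4.

Answer: 4 2 1 3 / 1 3 4 2 / 3 1 2 4 / 2 4 3 1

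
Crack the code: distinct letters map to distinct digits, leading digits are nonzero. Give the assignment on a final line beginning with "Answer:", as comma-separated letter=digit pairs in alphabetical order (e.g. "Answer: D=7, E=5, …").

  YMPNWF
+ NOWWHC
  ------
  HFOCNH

Step 1. [col 1: F + C ≡ H (mod 10)] C=9 is one option consistent with column 1 (F + C ≡ H (mod 10), carry-in 0) — take it, so C=9.
Step 2. [col 1: F + C ≡ H (mod 10)] several values work for H in column 1 (F + C ≡ H (mod 10), carry-in 0); try H=7. So H=7.
Step 3. [col 1: F + C ≡ H (mod 10)] from column 1 (C=9, H=7, carry-in 0, digits 7,9 already taken and all letters distinct): F must equal 8 ⇒ F=8.
Step 4. [col 2: W + H ≡ N (mod 10)] column 2 (W + H ≡ N (mod 10), carry-in 1) doesn't pin N yet; pick N=3 and continue, so N=3.
Step 5. [col 2: W + H ≡ N (mod 10)] in column 2 we have W+H≡N with carry-in 1; given H=7, N=3 and digits 3,7,8,9 already taken and all letters distinct, that pins W to 5 ⇒ W=5.
Step 6. [col 4: P + W ≡ O (mod 10)] O=6 is one option consistent with column 4 (P + W ≡ O (mod 10), carry-in 0) — take it, so O=6.
Step 7. [col 4: P + W ≡ O (mod 10)] column 4 reads P+W+carry(0)=O with W=5, O=6; with digits 3,5,6,7,8,9 already taken and all letters distinct, the only value for P is 1 ⇒ P=1.
Step 8. [col 5: M + O ≡ F (mod 10)] in column 5 we have M+O≡F with carry-in 0; given O=6, F=8 and digits 1,3,5,6,7,8,9 already taken and all letters distinct, that pins M to 2 ⇒ M=2.
Step 9. [col 6: Y + N ≡ H (mod 10)] column 6 reads Y+N+carry(0)=H with N=3, H=7; with digits 1,2,3,5,6,7,8,9 already taken and all letters distinct, the only value for Y is 4 ⇒ Y=4.

Answer: C=9, F=8, H=7, M=2, N=3, O=6, P=1, W=5, Y=4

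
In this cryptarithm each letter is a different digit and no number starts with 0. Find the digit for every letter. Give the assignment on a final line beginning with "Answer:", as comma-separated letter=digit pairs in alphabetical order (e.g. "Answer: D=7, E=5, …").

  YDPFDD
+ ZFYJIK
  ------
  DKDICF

Step 1. [col 1: D + K ≡ F (mod 10)] several values work for K in column 1 (D + K ≡ F (mod 10), carry-in 0); try K=7, so K=7.
Step 2. [col 1: D + K ≡ F (mod 10)] column 1 (D + K ≡ F (mod 10), carry-in 0) doesn't pin F yet; pick F=2 and continue. So F=2.
Step 3. [col 1: D + K ≡ F (mod 10)] column 1 reads D+K+carry(0)=F with K=7, F=2; with digits 2,7 already taken and all letters distinct, the only value for D is 5, so D=5.
Step 4. [col 2: D + I ≡ C (mod 10)] no forcing yet in column 2 (carry-in 1); C=6 is free and consistent — try it, so C=6.
Step 5. [col 2: D + I ≡ C (mod 10)] column 2: given D=5, C=6, carry-in 1, and digits 2,5,6,7 already taken and all letters distinct, D+I≡C (mod 10) forces I=0. So I=0.
Step 6. [col 3: F + J ≡ I (mod 10)] from column 3 (F=2, I=0, carry-in 0, digits 0,2,5,6,7 already taken and all letters distinct): J must equal 8, so J=8.
Step 7. [col 4: P + Y ≡ D (mod 10)] several values work for P in column 4 (P + Y ≡ D (mod 10), carry-in 1); try P=3. So P=3.
Step 8. [col 4: P + Y ≡ D (mod 10)] column 4: given P=3, D=5, carry-in 1, and digits 0,2,3,5,6,7,8 already taken and all letters distinct, P+Y≡D (mod 10) forces Y=1, so Y=1.
Step 9. [col 6: Y + Z ≡ D (mod 10)] from column 6 (Y=1, D=5, carry-in 0, digits 0,1,2,3,5,6,7,8 already taken and all letters distinct): Z must equal 4. So Z=4.

Answer: C=6, D=5, F=2, I=0, J=8, K=7, P=3, Y=1, Z=4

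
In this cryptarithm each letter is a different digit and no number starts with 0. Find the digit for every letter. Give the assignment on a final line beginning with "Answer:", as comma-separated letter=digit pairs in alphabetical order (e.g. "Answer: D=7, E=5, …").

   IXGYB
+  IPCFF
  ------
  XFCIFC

Step 1. [col 1: B + F ≡ C (mod 10)] no forcing yet in column 1 (carry-in 0); B=7 is free and consistent — try it ⇒ B=7.
Step 2. [X] X is the leading digit of a 6-digit sum of two 5-digit numbers; the final carry is exactly 1 ⇒ X=1.
Step 3. [col 1: B + F ≡ C (mod 10)] several values work for F in column 1 (B + F ≡ C (mod 10), carry-in 0); try F=6. So F=6.
Step 4. [col 1: B + F ≡ C (mod 10)] in column 1 we have B+F≡C with carry-in 0; given B=7, F=6 and digits 1,6,7 already taken and all letters distinct, that pins C to 3, so C=3.
Step 5. [col 2: Y + F ≡ F (mod 10)] column 2: given F=6, carry-in 1, and digits 1,3,6,7 already taken and all letters distinct, Y+F≡F (mod 10) forces Y=9. So Y=9.
Step 6. [col 3: G + C ≡ I (mod 10)] column 3 (G + C ≡ I (mod 10), carry-in 1) doesn't pin I yet; pick I=8 and continue, so I=8.
Step 7. [col 3: G + C ≡ I (mod 10)] from column 3 (C=3, I=8, carry-in 1, digits 1,3,6,7,8,9 already taken and all letters distinct): G must equal 4. So G=4.
Step 8. [col 4: X + P ≡ C (mod 10)] column 4: given X=1, C=3, carry-in 0, and digits 1,3,4,6,7,8,9 already taken and all letters distinct, X+P≡C (mod 10) forces P=2 ⇒ P=2.

Answer: B=7, C=3, F=6, G=4, I=8, P=2, X=1, Y=9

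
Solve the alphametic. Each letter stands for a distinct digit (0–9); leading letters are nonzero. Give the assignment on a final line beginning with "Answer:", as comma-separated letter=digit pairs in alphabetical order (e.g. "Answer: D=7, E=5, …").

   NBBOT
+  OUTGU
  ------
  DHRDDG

Step 1. [D] the sum has 6 digits but both addends have 5; that extra leading digit D is the final carry, namely 1 ⇒ D=1.
Step 2. [col 1: T + U ≡ G (mod 10)] several values work for U in column 1 (T + U ≡ G (mod 10), carry-in 0); try U=5 ⇒ U=5.
Step 3. [col 1: T + U ≡ G (mod 10)] column 1 (T + U ≡ G (mod 10), carry-in 0) doesn't pin T yet; pick T=7 and continue, so T=7.
Step 4. [col 1: T + U ≡ G (mod 10)] column 1: given T=7, U=5, carry-in 0, and digits 1,5,7 already taken and all letters distinct, T+U≡G (mod 10) forces G=2 ⇒ G=2.
Step 5. [col 2: O + G ≡ D (mod 10)] in column 2 we have O+G≡D with carry-in 1; given G=2, D=1 and digits 1,2,5,7 already taken and all letters distinct, that pins O to 8 ⇒ O=8.
Step 6. [col 3: B + T ≡ D (mod 10)] column 3: given T=7, D=1, carry-in 1, and digits 1,2,5,7,8 already taken and all letters distinct, B+T≡D (mod 10) forces B=3 ⇒ B=3.
Step 7. [col 4: B + U ≡ R (mod 10)] from column 4 (B=3, U=5, carry-in 1, digits 1,2,3,5,7,8 already taken and all letters distinct): R must equal 9, so R=9.
Step 8. [col 5: N + O ≡ H (mod 10)] in column 5 we have N+O≡H with carry-in 0; given O=8 and digits 1,2,3,5,7,8,9 already taken and all letters distinct, that pins N to 6, so N=6.
Step 9. [col 5: N + O ≡ H (mod 10)] in column 5 we have N+O≡H with carry-in 0; given N=6, O=8 and digits 1,2,3,5,6,7,8,9 already taken and all letters distinct, that pins H to 4 ⇒ H=4.

Answer: B=3, D=1, G=2, H=4, N=6, O=8, R=9, T=7, U=5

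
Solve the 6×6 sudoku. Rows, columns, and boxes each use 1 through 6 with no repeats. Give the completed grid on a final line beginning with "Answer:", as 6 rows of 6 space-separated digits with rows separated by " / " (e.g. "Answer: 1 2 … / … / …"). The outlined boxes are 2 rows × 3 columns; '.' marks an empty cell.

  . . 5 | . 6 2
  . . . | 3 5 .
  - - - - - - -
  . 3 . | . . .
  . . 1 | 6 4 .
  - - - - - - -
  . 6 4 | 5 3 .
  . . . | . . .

Step 1. [r5c1∈{1,2}] in row 5, 2 fits only at r5c1, so r5c1=2.
Step 2. [r5c6∈{1}] r5c6 has the single candidate 1. So r5c6=1.
Step 3. [r4c1∈{5}] r4c1 has the single candidate 5. So r4c1=5.
Step 4. [r2c6∈{4}] r2c6 has the single candidate 4 ⇒ r2c6=4.
Step 5. [r1c4∈{1}] r1c4 has the single candidate 1 ⇒ r1c4=1.
Step 6. [r3c4∈{2}] r3c4's peers cover all but 2 ⇒ r3c4=2.
Step 7. [r3c3∈{6}] nothing but 6 survives at r3c3, so r3c3=6.
Step 8. [r1c1∈{3,4}] in row 1, 3 fits only at r1c1 ⇒ r1c1=3.
Step 9. [r6c1∈{1}] nothing but 1 survives at r6c1, so r6c1=1.
Step 10. [r4c2∈{2}] r4c2's peers cover all but 2, so r4c2=2.
Step 11. [r3c5∈{1}] r3c5 has the single candidate 1. So r3c5=1.
Step 12. [r2c1∈{6}] only 6 remains possible at r2c1. So r2c1=6.
Step 13. [r3c6∈{5}] only 5 remains possible at r3c6, so r3c6=5.
Step 14. [r6c4∈{4}] r6c4's peers cover all but 4. So r6c4=4.
Step 15. [r3c1∈{4}] only 4 remains possible at r3c1 ⇒ r3c1=4.
Step 16. [r6c3∈{3}] only 3 remains possible at r6c3. So r6c3=3.
Step 17. [r2c2∈{1}] nothing but 1 survives at r2c2 ⇒ r2c2=1.
Step 18. [r4c6∈{3}] r4c6's peers cover all but 3. So r4c6=3.
Step 19. [r6c5∈{2}] r6c5 has the single candidate 2, so r6c5=2.
Step 20. [r1c2∈{4}] only 4 remains possible at r1c2, so r1c2=4.
Step 21. [r2c3∈{2}] r2c3 is down to just 2, so r2c3=2.
Step 22. [r6c2∈{5}] r6c2's peers cover all but 5, so r6c2=5.
Step 23. [r6c6∈{6}] r6c6's peers cover all but 6 ⇒ r6c6=6.

Answer: 3 4 5 1 6 2 / 6 1 2 3 5 4 / 4 3 6 2 1 5 / 5 2 1 6 4 3 / 2 6 4 5 3 1 / 1 5 3 4 2 6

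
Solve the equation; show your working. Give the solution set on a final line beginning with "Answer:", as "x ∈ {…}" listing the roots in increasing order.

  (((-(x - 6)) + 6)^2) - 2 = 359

Step 1. [(((-(x - 6)) + 6)^2) - 2 = 359] 2 comes off first (add 2), so sub: ((-(x - 6)) + 6)^2 = 361.
Step 2. [((-(x - 6)) + 6)^2 = 361] LHS squared, RHS 361 ≥ 0: apply √ (±). So sqrt: (-(x - 6)) + 6 = 19 or -19.
Step 3. [(-(x - 6)) + 6 = 19 or -19] +6 is outermost — subtract 6 both sides. So sub: -(x - 6) = 13 or -25.
Step 4. [-(x - 6) = 13 or -25] LHS negated; negate both sides, so neg: x - 6 = -13 or 25.
Step 5. [x - 6 = -13 or 25] peel the -6: add 6 from each side ⇒ sub: x = -7 or 31.

Answer: x ∈ {-7, 31}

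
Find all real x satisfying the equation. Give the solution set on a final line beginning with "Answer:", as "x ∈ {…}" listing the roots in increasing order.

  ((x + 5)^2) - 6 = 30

Step 1. [((x + 5)^2) - 6 = 30] 6 comes off first (add 6) ⇒ sub: (x + 5)^2 = 36.
Step 2. [(x + 5)^2 = 36] LHS squared, RHS 36 ≥ 0: apply √ (±). So sqrt: x + 5 = 6 or -6.
Step 3. [x + 5 = 6 or -6] +5 is outermost — subtract 5 both sides. So sub: x = 1 or -11.

Answer: x ∈ {-11, 1}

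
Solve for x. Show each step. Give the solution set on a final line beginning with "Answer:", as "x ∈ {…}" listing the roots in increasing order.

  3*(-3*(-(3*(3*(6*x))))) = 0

Step 1. [3*(-3*(-(3*(3*(6*x))))) = 0] LHS = 3·(…); ÷3 both sides. So div: -3*(-(3*(3*(6*x)))) = 0.
Step 2. [-3*(-(3*(3*(6*x)))) = 0] -3·(inner) — divide through by -3. So div: -(3*(3*(6*x))) = 0.
Step 3. [-(3*(3*(6*x))) = 0] LHS negated; negate both sides. So neg: 3*(3*(6*x)) = 0.
Step 4. [3*(3*(6*x)) = 0] LHS = 3·(…); ÷3 both sides ⇒ div: 3*(6*x) = 0.
Step 5. [3*(6*x) = 0] 3·(inner) — divide through by 3 ⇒ div: 6*x = 0.
Step 6. [6*x = 0] divide by the outer 6 ⇒ div: x = 0.

Answer: x ∈ {0}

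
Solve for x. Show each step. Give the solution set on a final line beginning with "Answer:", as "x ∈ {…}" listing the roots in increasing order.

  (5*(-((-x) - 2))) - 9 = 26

Step 1. [(5*(-((-x) - 2))) - 9 = 26] -9 is outermost — add 9 both sides. So sub: 5*(-((-x) - 2)) = 35.
Step 2. [5*(-((-x) - 2)) = 35] 5 out front; divide by 5 ⇒ div: -((-x) - 2) = 7.
Step 3. [-((-x) - 2) = 7] LHS negated; negate both sides. So neg: (-x) - 2 = -7.
Step 4. [(-x) - 2 = -7] 2 comes off first (add 2), so sub: -x = -5.
Step 5. [-x = -5] LHS negated; negate both sides ⇒ neg: x = 5.

Answer: x ∈ {5}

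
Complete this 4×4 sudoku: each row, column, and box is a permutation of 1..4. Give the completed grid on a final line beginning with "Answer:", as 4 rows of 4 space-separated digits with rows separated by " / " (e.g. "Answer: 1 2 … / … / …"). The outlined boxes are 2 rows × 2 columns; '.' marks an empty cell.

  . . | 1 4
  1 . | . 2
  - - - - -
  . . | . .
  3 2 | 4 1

Step 1. [r2c3∈{3}] r2c3 has the single candidate 3 ⇒ r2c3=3.
Step 2. [r3c2∈{1,4}] across row 3, 1 lands solely at r3c2, so r3c2=1.
Step 3. [r1c2∈{3}] only 3 remains possible at r1c2, so r1c2=3.
Step 4. [r3c4∈{3}] r3c4 is down to just 3, so r3c4=3.
Step 5. [r2c2∈{4}] nothing but 4 survives at r2c2 ⇒ r2c2=4.
Step 6. [r3c3∈{2}] nothing but 2 survives at r3c3, so r3c3=2.
Step 7. [r1c1∈{2}] r1c1 has the single candidate 2 ⇒ r1c1=2.
Step 8. [r3c1∈{4}] r3c1's peers cover all but 4, so r3c1=4.

Answer: 2 3 1 4 / 1 4 3 2 / 4 1 2 3 / 3 2 4 1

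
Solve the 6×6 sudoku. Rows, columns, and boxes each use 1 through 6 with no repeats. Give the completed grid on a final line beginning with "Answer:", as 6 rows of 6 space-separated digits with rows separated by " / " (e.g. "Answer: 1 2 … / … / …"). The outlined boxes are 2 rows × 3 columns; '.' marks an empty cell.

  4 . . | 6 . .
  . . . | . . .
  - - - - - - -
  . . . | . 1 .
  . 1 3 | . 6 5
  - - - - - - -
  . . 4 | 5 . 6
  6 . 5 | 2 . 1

Step 1. [r3c6∈{2,3,4}] in box 4, 2 fits only at r3c6, so r3c6=2.
Step 2. [r1c6∈{3}] r1c6's peers cover all but 3 ⇒ r1c6=3.
Step 3. [r6c2∈{3}] only 3 remains possible at r6c2 ⇒ r6c2=3.
Step 4. [r3c2∈{4,5,6}] col 2 places 4 nowhere but r3c2. So r3c2=4.
Step 5. [r2c2∈{2,5,6}] col 2 places 6 nowhere but r2c2 ⇒ r2c2=6.
Step 6. [r1c2∈{2,5}] in col 2, 5 fits only at r1c2. So r1c2=5.
Step 7. [r2c4∈{1,4}] 1 has one home in col 4: r2c4. So r2c4=1.
Step 8. [r2c3∈{2}] r2c3's peers cover all but 2. So r2c3=2.
Step 9. [r6c5∈{4}] r6c5 has the single candidate 4, so r6c5=4.
Step 10. [r5c1∈{1,2}] row 5 places 1 nowhere but r5c1. So r5c1=1.
Step 11. [r1c3∈{1}] r1c3's peers cover all but 1, so r1c3=1.
Step 12. [r2c5∈{5}] only 5 remains possible at r2c5, so r2c5=5.
Step 13. [r4c4∈{4}] r4c4 is down to just 4. So r4c4=4.
Step 14. [r3c4∈{3}] r3c4 has the single candidate 3, so r3c4=3.
Step 15. [r3c1∈{5}] r3c1 is down to just 5 ⇒ r3c1=5.
Step 16. [r2c6∈{4}] r2c6 is down to just 4 ⇒ r2c6=4.
Step 17. [r2c1∈{3}] nothing but 3 survives at r2c1. So r2c1=3.
Step 18. [r3c3∈{6}] r3c3 is down to just 6, so r3c3=6.
Step 19. [r1c5∈{2}] r1c5's peers cover all but 2 ⇒ r1c5=2.
Step 20. [r4c1∈{2}] r4c1 has the single candidate 2 ⇒ r4c1=2.
Step 21. [r5c2∈{2}] only 2 remains possible at r5c2. So r5c2=2.
Step 22. [r5c5∈{3}] r5c5 is down to just 3. So r5c5=3.

Answer: 4 5 1 6 2 3 / 3 6 2 1 5 4 / 5 4 6 3 1 2 / 2 1 3 4 6 5 / 1 2 4 5 3 6 / 6 3 5 2 4 1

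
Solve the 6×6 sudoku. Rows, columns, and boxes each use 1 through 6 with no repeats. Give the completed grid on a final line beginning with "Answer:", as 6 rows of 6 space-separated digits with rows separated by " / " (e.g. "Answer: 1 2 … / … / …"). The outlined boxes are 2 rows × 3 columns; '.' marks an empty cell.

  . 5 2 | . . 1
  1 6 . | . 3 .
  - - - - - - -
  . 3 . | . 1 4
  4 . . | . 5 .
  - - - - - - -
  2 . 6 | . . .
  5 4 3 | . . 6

Step 1. [r3c4∈{2,6}] in row 3, 2 fits only at r3c4, so r3c4=2.
Step 2. [r1c5∈{4,6}] in col 5, 6 fits only at r1c5 ⇒ r1c5=6.
Step 3. [r4c6∈{3}] only 3 remains possible at r4c6, so r4c6=3.
Step 4. [r5c4∈{1,3,4,5}] r5c4 is the only open cell in row 5 admitting 3, so r5c4=3.
Step 5. [r2c4∈{4,5}] r2c4 is the only open cell in col 4 admitting 5. So r2c4=5.
Step 6. [r4c2∈{1,2}] r4c2 is the only open cell in row 4 admitting 2, so r4c2=2.
Step 7. [r5c2∈{1}] r5c2's peers cover all but 1 ⇒ r5c2=1.
Step 8. [r3c3∈{5}] r3c3 has the single candidate 5. So r3c3=5.
Step 9. [r3c1∈{6}] only 6 remains possible at r3c1, so r3c1=6.
Step 10. [r1c4∈{4}] only 4 remains possible at r1c4. So r1c4=4.
Step 11. [r1c1∈{3}] only 3 remains possible at r1c1. So r1c1=3.
Step 12. [r6c4∈{1}] r6c4 is down to just 1 ⇒ r6c4=1.
Step 13. [r5c5∈{4}] only 4 remains possible at r5c5 ⇒ r5c5=4.
Step 14. [r6c5∈{2}] only 2 remains possible at r6c5, so r6c5=2.
Step 15. [r5c6∈{5}] r5c6's peers cover all but 5. So r5c6=5.
Step 16. [r2c6∈{2}] only 2 remains possible at r2c6, so r2c6=2.
Step 17. [r2c3∈{4}] r2c3 has the single candidate 4, so r2c3=4.
Step 18. [r4c3∈{1}] only 1 remains possible at r4c3, so r4c3=1.
Step 19. [r4c4∈{6}] r4c4's peers cover all but 6. So r4c4=6.

Answer: 3 5 2 4 6 1 / 1 6 4 5 3 2 / 6 3 5 2 1 4 / 4 2 1 6 5 3 / 2 1 6 3 4 5 / 5 4 3 1 2 6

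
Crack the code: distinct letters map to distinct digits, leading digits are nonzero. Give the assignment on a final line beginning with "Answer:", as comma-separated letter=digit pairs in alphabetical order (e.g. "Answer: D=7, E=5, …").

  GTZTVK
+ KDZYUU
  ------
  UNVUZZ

Step 1. [col 1: K + U ≡ Z (mod 10)] column 1 (K + U ≡ Z (mod 10), carry-in 0) doesn't pin U yet; pick U=8 and continue. So U=8.
Step 2. [col 1: K + U ≡ Z (mod 10)] several values work for K in column 1 (K + U ≡ Z (mod 10), carry-in 0); try K=3. So K=3.
Step 3. [col 1: K + U ≡ Z (mod 10)] column 1: given K=3, U=8, carry-in 0, and digits 3,8 already taken and all letters distinct, K+U≡Z (mod 10) forces Z=1. So Z=1.
Step 4. [col 2: V + U ≡ Z (mod 10)] in column 2 we have V+U≡Z with carry-in 1; given U=8, Z=1 and digits 1,3,8 already taken and all letters distinct, that pins V to 2, so V=2.
Step 5. [col 3: T + Y ≡ U (mod 10)] several values work for Y in column 3 (T + Y ≡ U (mod 10), carry-in 1); try Y=0 ⇒ Y=0.
Step 6. [col 3: T + Y ≡ U (mod 10)] from column 3 (Y=0, U=8, carry-in 1, digits 0,1,2,3,8 already taken and all letters distinct): T must equal 7 ⇒ T=7.
Step 7. [col 5: T + D ≡ N (mod 10)] from column 5 (T=7, carry-in 0, digits 0,1,2,3,7,8 already taken and all letters distinct): D must equal 9. So D=9.
Step 8. [col 5: T + D ≡ N (mod 10)] column 5: given T=7, D=9, carry-in 0, and digits 0,1,2,3,7,8,9 already taken and all letters distinct, T+D≡N (mod 10) forces N=6 ⇒ N=6.
Step 9. [col 6: G + K ≡ U (mod 10)] in column 6 we have G+K≡U with carry-in 1; given K=3, U=8 and digits 0,1,2,3,6,7,8,9 already taken and all letters distinct, that pins G to 4, so G=4.

Answer: D=9, G=4, K=3, N=6, T=7, U=8, V=2, Y=0, Z=1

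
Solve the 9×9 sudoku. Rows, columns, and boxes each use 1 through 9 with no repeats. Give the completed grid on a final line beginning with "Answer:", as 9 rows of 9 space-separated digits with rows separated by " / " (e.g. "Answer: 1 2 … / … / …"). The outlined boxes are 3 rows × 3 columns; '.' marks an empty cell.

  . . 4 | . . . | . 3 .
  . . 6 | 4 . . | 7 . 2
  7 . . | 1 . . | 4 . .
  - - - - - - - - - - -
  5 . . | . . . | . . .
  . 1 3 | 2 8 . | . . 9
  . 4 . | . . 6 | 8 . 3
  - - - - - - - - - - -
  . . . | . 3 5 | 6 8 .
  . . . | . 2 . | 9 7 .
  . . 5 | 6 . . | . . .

Step 1. [r5c6∈{4,7}] across row 5, 7 lands solely at r5c6 ⇒ r5c6=7.
Step 2. [r8c4∈{8}] r8c4's peers cover all but 8 ⇒ r8c4=8.
Step 3. [r8c3∈{1}] only 1 remains possible at r8c3 ⇒ r8c3=1.
Step 4. [r7c9∈{1,4}] r7c9 is the only open cell in row 7 admitting 1, so r7c9=1.
Step 5. [r9c9∈{4}] r9c9's peers cover all but 4. So r9c9=4.
Step 6. [r9c8∈{2}] nothing but 2 survives at r9c8, so r9c8=2.
Step 7. [r6c3∈{2,7,9}] in row 6, 7 fits only at r6c3. So r6c3=7.
Step 8. [r6c1∈{2,9}] 2 has one home in row 6: r6c1 ⇒ r6c1=2.
Step 9. [r4c5∈{1,4,9}] r4c5 is the only open cell in col 5 admitting 4. So r4c5=4.
Step 10. [r5c7∈{5}] nothing but 5 survives at r5c7. So r5c7=5.
Step 11. [r6c8∈{1}] r6c8 is down to just 1, so r6c8=1.
Step 12. [r4c8∈{6}] nothing but 6 survives at r4c8 ⇒ r4c8=6.
Step 13. [r2c1∈{1,3,8,9}] across row 2, 1 lands solely at r2c1, so r2c1=1.
Step 14. [r9c5∈{1,7,9}] col 5 places 1 nowhere but r9c5. So r9c5=1.
Step 15. [r9c6∈{9}] r9c6 is down to just 9, so r9c6=9.
Step 16. [r1c5∈{5,6,7,9}] across col 5, 7 lands solely at r1c5. So r1c5=7.
Step 17. [r9c2∈{3,7,8}] row 9 places 7 nowhere but r9c2, so r9c2=7.
Step 18. [r3c5∈{5,6,9}] in col 5, 6 fits only at r3c5, so r3c5=6.
Step 19. [r4c4∈{3,9}] in col 4, 3 fits only at r4c4 ⇒ r4c4=3.
Step 20. [r1c9∈{5,6,8}] r1c9 is the only open cell in row 1 admitting 6. So r1c9=6.
Step 21. [r3c9∈{5,8}] in col 9, 8 fits only at r3c9 ⇒ r3c9=8.
Step 22. [r7c1∈{4,9}] r7c1 is the only open cell in row 7 admitting 4. So r7c1=4.
Step 23. [r1c1∈{8,9}] in col 1, 9 fits only at r1c1 ⇒ r1c1=9.
Step 24. [r3c3∈{2}] only 2 remains possible at r3c3, so r3c3=2.
Step 25. [r1c4∈{5}] r1c4 has the single candidate 5. So r1c4=5.
Step 26. [r1c2∈{8}] r1c2's peers cover all but 8. So r1c2=8.
Step 27. [r7c3∈{9}] nothing but 9 survives at r7c3, so r7c3=9.
Step 28. [r8c2∈{3,6}] across col 2, 6 lands solely at r8c2 ⇒ r8c2=6.
Step 29. [r3c6∈{3}] only 3 remains possible at r3c6. So r3c6=3.
Step 30. [r2c5∈{9}] r2c5's peers cover all but 9. So r2c5=9.
Step 31. [r3c2∈{5}] r3c2's peers cover all but 5, so r3c2=5.
Step 32. [r8c1∈{3}] r8c1 has the single candidate 3. So r8c1=3.
Step 33. [r4c9∈{7}] only 7 remains possible at r4c9, so r4c9=7.
Step 34. [r3c8∈{9}] r3c8 is down to just 9, so r3c8=9.
Step 35. [r4c6∈{1}] r4c6's peers cover all but 1, so r4c6=1.
Step 36. [r5c8∈{4}] only 4 remains possible at r5c8, so r5c8=4.
Step 37. [r7c2∈{2}] only 2 remains possible at r7c2. So r7c2=2.
Step 38. [r4c2∈{9}] r4c2's peers cover all but 9 ⇒ r4c2=9.
Step 39. [r4c3∈{8}] only 8 remains possible at r4c3. So r4c3=8.
Step 40. [r2c8∈{5}] r2c8 is down to just 5. So r2c8=5.
Step 41. [r1c7∈{1}] r1c7 is down to just 1 ⇒ r1c7=1.
Step 42. [r2c6∈{8}] r2c6 has the single candidate 8. So r2c6=8.
Step 43. [r4c7∈{2}] nothing but 2 survives at r4c7 ⇒ r4c7=2.
Step 44. [r7c4∈{7}] r7c4's peers cover all but 7. So r7c4=7.
Step 45. [r8c9∈{5}] nothing but 5 survives at r8c9, so r8c9=5.
Step 46. [r9c1∈{8}] nothing but 8 survives at r9c1 ⇒ r9c1=8.
Step 47. [r2c2∈{3}] r2c2 is down to just 3 ⇒ r2c2=3.
Step 48. [r5c1∈{6}] only 6 remains possible at r5c1 ⇒ r5c1=6.
Step 49. [r9c7∈{3}] r9c7's peers cover all but 3 ⇒ r9c7=3.
Step 50. [r8c6∈{4}] r8c6's peers cover all but 4, so r8c6=4.
Step 51. [r6c5∈{5}] r6c5 has the single candidate 5 ⇒ r6c5=5.
Step 52. [r1c6∈{2}] r1c6 is down to just 2. So r1c6=2.
Step 53. [r6c4∈{9}] nothing but 9 survives at r6c4, so r6c4=9.

Answer: 9 8 4 5 7 2 1 3 6 / 1 3 6 4 9 8 7 5 2 / 7 5 2 1 6 3 4 9 8 / 5 9 8 3 4 1 2 6 7 / 6 1 3 2 8 7 5 4 9 / 2 4 7 9 5 6 8 1 3 / 4 2 9 7 3 5 6 8 1 / 3 6 1 8 2 4 9 7 5 / 8 7 5 6 1 9 3 2 4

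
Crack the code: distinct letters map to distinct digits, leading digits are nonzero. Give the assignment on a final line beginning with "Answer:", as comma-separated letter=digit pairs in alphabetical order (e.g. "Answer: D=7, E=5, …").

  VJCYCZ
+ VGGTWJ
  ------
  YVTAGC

Step 1. [col 1: Z + J ≡ C (mod 10)] C=5 is one option consistent with column 1 (Z + J ≡ C (mod 10), carry-in 0) — take it. So C=5.
Step 2. [col 1: Z + J ≡ C (mod 10)] column 1 (Z + J ≡ C (mod 10), carry-in 0) doesn't pin Z yet; pick Z=8 and continue. So Z=8.
Step 3. [col 1: Z + J ≡ C (mod 10)] column 1: given Z=8, C=5, carry-in 0, and digits 5,8 already taken and all letters distinct, Z+J≡C (mod 10) forces J=7 ⇒ J=7.
Step 4. [col 2: C + W ≡ G (mod 10)] no forcing yet in column 2 (carry-in 1); G=6 is free and consistent — try it. So G=6.
Step 5. [col 2: C + W ≡ G (mod 10)] in column 2 we have C+W≡G with carry-in 1; given C=5, G=6 and digits 5,6,7,8 already taken and all letters distinct, that pins W to 0 ⇒ W=0.
Step 6. [col 3: Y + T ≡ A (mod 10)] several values work for T in column 3 (Y + T ≡ A (mod 10), carry-in 0); try T=2, so T=2.
Step 7. [col 3: Y + T ≡ A (mod 10)] Y=9 is one option consistent with column 3 (Y + T ≡ A (mod 10), carry-in 0) — take it ⇒ Y=9.
Step 8. [col 3: Y + T ≡ A (mod 10)] in column 3 we have Y+T≡A with carry-in 0; given Y=9, T=2 and digits 0,2,5,6,7,8,9 already taken and all letters distinct, that pins A to 1 ⇒ A=1.
Step 9. [col 5: J + G ≡ V (mod 10)] in column 5 we have J+G≡V with carry-in 1; given J=7, G=6 and digits 0,1,2,5,6,7,8,9 already taken and all letters distinct, that pins V to 4 ⇒ V=4.

Answer: A=1, C=5, G=6, J=7, T=2, V=4, W=0, Y=9, Z=8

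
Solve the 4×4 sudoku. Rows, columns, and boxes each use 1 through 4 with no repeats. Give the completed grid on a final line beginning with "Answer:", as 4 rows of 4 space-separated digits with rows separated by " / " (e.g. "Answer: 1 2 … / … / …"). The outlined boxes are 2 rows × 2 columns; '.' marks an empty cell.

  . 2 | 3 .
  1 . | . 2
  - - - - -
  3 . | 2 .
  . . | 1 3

Step 1. [r1c1∈{4}] only 4 remains possible at r1c1 ⇒ r1c1=4.
Step 2. [r4c2∈{4}] r4c2 is down to just 4 ⇒ r4c2=4.
Step 3. [r2c2∈{3}] r2c2 has the single candidate 3. So r2c2=3.
Step 4. [r4c1∈{2}] nothing but 2 survives at r4c1. So r4c1=2.
Step 5. [r3c4∈{4}] r3c4 is down to just 4. So r3c4=4.
Step 6. [r3c2∈{1}] r3c2 has the single candidate 1. So r3c2=1.
Step 7. [r2c3∈{4}] r2c3's peers cover all but 4, so r2c3=4.
Step 8. [r1c4∈{1}] r1c4 is down to just 1 ⇒ r1c4=1.

Answer: 4 2 3 1 / 1 3 4 2 / 3 1 2 4 / 2 4 1 3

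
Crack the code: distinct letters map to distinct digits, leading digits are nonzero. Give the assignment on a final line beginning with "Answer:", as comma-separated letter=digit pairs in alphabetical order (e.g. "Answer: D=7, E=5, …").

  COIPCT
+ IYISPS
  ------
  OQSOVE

Step 1. [col 1: T + S ≡ E (mod 10)] several values work for E in column 1 (T + S ≡ E (mod 10), carry-in 0); try E=0 ⇒ E=0.
Step 2. [col 1: T + S ≡ E (mod 10)] S=4 is one option consistent with column 1 (T + S ≡ E (mod 10), carry-in 0) — take it, so S=4.
Step 3. [col 1: T + S ≡ E (mod 10)] column 1 reads T+S+carry(0)=E with S=4, E=0; with digits 0,4 already taken and all letters distinct, the only value for T is 6, so T=6.
Step 4. [col 2: C + P ≡ V (mod 10)] several values work for V in column 2 (C + P ≡ V (mod 10), carry-in 1); try V=9 ⇒ V=9.
Step 5. [col 2: C + P ≡ V (mod 10)] no forcing yet in column 2 (carry-in 1); P=3 is free and consistent — try it. So P=3.
Step 6. [col 2: C + P ≡ V (mod 10)] column 2 reads C+P+carry(1)=V with P=3, V=9; with digits 0,3,4,6,9 already taken and all letters distinct, the only value for C is 5 ⇒ C=5.
Step 7. [col 3: P + S ≡ O (mod 10)] in column 3 we have P+S≡O with carry-in 0; given P=3, S=4 and digits 0,3,4,5,6,9 already taken and all letters distinct, that pins O to 7, so O=7.
Step 8. [col 4: I + I ≡ S (mod 10)] column 4 reads I+I+carry(0)=S with S=4; with digits 0,3,4,5,6,7,9 already taken and all letters distinct, the only value for I is 2 ⇒ I=2.
Step 9. [col 5: O + Y ≡ Q (mod 10)] from column 5 (O=7, carry-in 0, digits 0,2,3,4,5,6,7,9 already taken and all letters distinct): Y must equal 1 ⇒ Y=1.
Step 10. [col 5: O + Y ≡ Q (mod 10)] in column 5 we have O+Y≡Q with carry-in 0; given O=7, Y=1 and digits 0,1,2,3,4,5,6,7,9 already taken and all letters distinct, that pins Q to 8, so Q=8.

Answer: C=5, E=0, I=2, O=7, P=3, Q=8, S=4, T=6, V=9, Y=1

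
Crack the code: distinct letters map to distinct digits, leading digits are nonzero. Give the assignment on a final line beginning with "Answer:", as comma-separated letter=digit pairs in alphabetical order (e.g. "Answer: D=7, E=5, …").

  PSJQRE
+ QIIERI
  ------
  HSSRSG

Step 1. [col 1: E + I ≡ G (mod 10)] column 1 (E + I ≡ G (mod 10), carry-in 0) doesn't pin G yet; pick G=1 and continue ⇒ G=1.
Step 2. [col 1: E + I ≡ G (mod 10)] column 1 (E + I ≡ G (mod 10), carry-in 0) doesn't pin E yet; pick E=2 and continue, so E=2.
Step 3. [col 1: E + I ≡ G (mod 10)] from column 1 (E=2, G=1, carry-in 0, digits 1,2 already taken and all letters distinct): I must equal 9, so I=9.
Step 4. [col 2: R + R ≡ S (mod 10)] column 2 (R + R ≡ S (mod 10), carry-in 1) doesn't pin S yet; pick S=5 and continue ⇒ S=5.
Step 5. [col 2: R + R ≡ S (mod 10)] column 2 reads R+R+carry(1)=S with S=5; with digits 1,2,5,9 already taken and all letters distinct, the only value for R is 7, so R=7.
Step 6. [col 3: Q + E ≡ R (mod 10)] column 3 reads Q+E+carry(1)=R with E=2, R=7; with digits 1,2,5,7,9 already taken and all letters distinct, the only value for Q is 4 ⇒ Q=4.
Step 7. [col 4: J + I ≡ S (mod 10)] in column 4 we have J+I≡S with carry-in 0; given I=9, S=5 and digits 1,2,4,5,7,9 already taken and all letters distinct, that pins J to 6 ⇒ J=6.
Step 8. [col 6: P + Q ≡ H (mod 10)] several values work for P in column 6 (P + Q ≡ H (mod 10), carry-in 1); try P=3. So P=3.
Step 9. [col 6: P + Q ≡ H (mod 10)] from column 6 (P=3, Q=4, carry-in 1, digits 1,2,3,4,5,6,7,9 already taken and all letters distinct): H must equal 8, so H=8.

Answer: E=2, G=1, H=8, I=9, J=6, P=3, Q=4, R=7, S=5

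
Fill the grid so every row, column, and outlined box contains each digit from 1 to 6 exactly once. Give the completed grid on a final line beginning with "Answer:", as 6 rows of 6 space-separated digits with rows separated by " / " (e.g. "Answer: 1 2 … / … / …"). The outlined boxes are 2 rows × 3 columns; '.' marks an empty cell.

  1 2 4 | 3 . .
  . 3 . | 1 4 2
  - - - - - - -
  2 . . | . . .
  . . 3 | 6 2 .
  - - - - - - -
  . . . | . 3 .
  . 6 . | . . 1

Step 1. [r6c5∈{5}] nothing but 5 survives at r6c5. So r6c5=5.
Step 2. [r4c2∈{1,4,5}] r4c2 is the only open cell in row 4 admitting 1. So r4c2=1.
Step 3. [r3c4∈{4,5}] r3c4 is the only open cell in col 4 admitting 5. So r3c4=5.
Step 4. [r5c2∈{4,5}] r5c2 is the only open cell in col 2 admitting 5, so r5c2=5.
Step 5. [r5c1∈{4}] only 4 remains possible at r5c1 ⇒ r5c1=4.
Step 6. [r2c3∈{5,6}] 5 has one home in col 3: r2c3. So r2c3=5.
Step 7. [r6c3∈{2}] only 2 remains possible at r6c3. So r6c3=2.
Step 8. [r4c6∈{4}] only 4 remains possible at r4c6, so r4c6=4.
Step 9. [r5c6∈{6}] r5c6's peers cover all but 6, so r5c6=6.
Step 10. [r3c5∈{1}] nothing but 1 survives at r3c5, so r3c5=1.
Step 11. [r1c5∈{6}] r1c5 is down to just 6 ⇒ r1c5=6.
Step 12. [r3c3∈{6}] r3c3 has the single candidate 6. So r3c3=6.
Step 13. [r3c2∈{4}] only 4 remains possible at r3c2, so r3c2=4.
Step 14. [r5c3∈{1}] r5c3 is down to just 1 ⇒ r5c3=1.
Step 15. [r5c4∈{2}] nothing but 2 survives at r5c4. So r5c4=2.
Step 16. [r6c4∈{4}] only 4 remains possible at r6c4. So r6c4=4.
Step 17. [r3c6∈{3}] only 3 remains possible at r3c6 ⇒ r3c6=3.
Step 18. [r4c1∈{5}] r4c1 has the single candidate 5 ⇒ r4c1=5.
Step 19. [r2c1∈{6}] r2c1 has the single candidate 6. So r2c1=6.
Step 20. [r1c6∈{5}] r1c6 is down to just 5. So r1c6=5.
Step 21. [r6c1∈{3}] only 3 remains possible at r6c1 ⇒ r6c1=3.

Answer: 1 2 4 3 6 5 / 6 3 5 1 4 2 / 2 4 6 5 1 3 / 5 1 3 6 2 4 / 4 5 1 2 3 6 / 3 6 2 4 5 1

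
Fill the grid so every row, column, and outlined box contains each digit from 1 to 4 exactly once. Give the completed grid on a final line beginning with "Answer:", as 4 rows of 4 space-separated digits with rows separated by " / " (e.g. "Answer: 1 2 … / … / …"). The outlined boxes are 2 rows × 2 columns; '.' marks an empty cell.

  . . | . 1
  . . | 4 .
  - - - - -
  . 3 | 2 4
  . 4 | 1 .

Step 1. [r1c2∈{2}] r1c2's peers cover all but 2. So r1c2=2.
Step 2. [r1c3∈{3}] r1c3 is down to just 3. So r1c3=3.
Step 3. [r3c1∈{1}] r3c1's peers cover all but 1, so r3c1=1.
Step 4. [r1c1∈{4}] r1c1's peers cover all but 4, so r1c1=4.
Step 5. [r2c4∈{2}] only 2 remains possible at r2c4 ⇒ r2c4=2.
Step 6. [r2c1∈{3}] r2c1's peers cover all but 3. So r2c1=3.
Step 7. [r4c4∈{3}] r4c4's peers cover all but 3, so r4c4=3.
Step 8. [r2c2∈{1}] r2c2 has the single candidate 1, so r2c2=1.
Step 9. [r4c1∈{2}] r4c1 has the single candidate 2. So r4c1=2.

Answer: 4 2 3 1 / 3 1 4 2 / 1 3 2 4 / 2 4 1 3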